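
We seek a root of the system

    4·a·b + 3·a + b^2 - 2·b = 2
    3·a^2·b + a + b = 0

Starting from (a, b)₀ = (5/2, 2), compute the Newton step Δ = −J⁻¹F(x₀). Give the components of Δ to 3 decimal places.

(-0.002, -2.123)

At (5/2, 2): F = (25.500, 42.000).
Jacobian J = [[4·b + 3, 4·a + 2·b - 2], [6·a·b + 1, 3·a^2 + 1]].
At the point, J = [[11.000, 12.000], [31.000, 19.750]] (det J = -154.750).
Solving J·Δ = −F gives Δ = (-0.002, -2.123).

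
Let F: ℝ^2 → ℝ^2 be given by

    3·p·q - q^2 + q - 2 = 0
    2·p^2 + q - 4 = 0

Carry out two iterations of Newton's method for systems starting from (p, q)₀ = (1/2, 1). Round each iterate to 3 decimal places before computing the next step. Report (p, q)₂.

(0.874, 3.594)

At (1/2, 1): F = (-0.500, -2.500).
Jacobian J = [[3·q, 3·p - 2·q + 1], [4·p, 1]].
At the point, J = [[3.000, 0.500], [2.000, 1.000]] (det J = 2.000).
Solving J·Δ = −F gives Δ = (-0.375, 3.250).
Then the next iterate is (p, q)₁ = (0.125, 4.250).
Round to (0.125, 4.250) and repeat: F = (-14.21875, 0.28125), J = [[12.750, -7.125], [0.500, 1.000]].
Δ = (0.749, -0.656), so (p, q)₂ = (0.874, 3.594).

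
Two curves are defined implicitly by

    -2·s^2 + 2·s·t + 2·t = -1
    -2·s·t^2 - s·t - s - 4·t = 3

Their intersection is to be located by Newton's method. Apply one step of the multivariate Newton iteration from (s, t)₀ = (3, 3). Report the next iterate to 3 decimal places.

At (3, 3): F = (7.000, -81.000).
Jacobian J = [[-4·s + 2·t, 2·s + 2], [-2·t^2 - t - 1, -4·s·t - s - 4]].
At the point, J = [[-6.000, 8.000], [-22.000, -43.000]] (det J = 434.000).
Solving J·Δ = −F gives Δ = (-0.800, -1.475).
Then the next iterate is (s, t)₁ = (2.200, 1.525).

(2.200, 1.525)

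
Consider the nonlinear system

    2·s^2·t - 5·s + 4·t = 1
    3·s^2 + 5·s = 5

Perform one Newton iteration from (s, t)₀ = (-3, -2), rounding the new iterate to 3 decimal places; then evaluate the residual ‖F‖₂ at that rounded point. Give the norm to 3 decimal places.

6.500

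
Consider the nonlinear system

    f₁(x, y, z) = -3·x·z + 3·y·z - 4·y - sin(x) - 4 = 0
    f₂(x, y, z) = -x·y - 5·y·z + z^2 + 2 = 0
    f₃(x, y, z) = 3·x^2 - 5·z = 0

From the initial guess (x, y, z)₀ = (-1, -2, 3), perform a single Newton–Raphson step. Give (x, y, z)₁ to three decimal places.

(-0.731, -2.288, 0.277)

At (-1, -2, 3): F = (-4.15853, 39.000, -12.000).
Jacobian J = [[-3·z - cos(x), 3·z - 4, -3·x + 3·y], [-y, -x - 5·z, -5·y + 2·z], [6·x, 0, -5]].
At the point, J = [[-9.54030, 5.000, -3.000], [2.000, -14.000, 16.000], [-6.000, 0.000, -5.000]] (det J = -845.82116).
Solving J·Δ = −F gives Δ = (0.269, -0.288, -2.723).
Then the next iterate is (x, y, z)₁ = (-0.731, -2.288, 0.277).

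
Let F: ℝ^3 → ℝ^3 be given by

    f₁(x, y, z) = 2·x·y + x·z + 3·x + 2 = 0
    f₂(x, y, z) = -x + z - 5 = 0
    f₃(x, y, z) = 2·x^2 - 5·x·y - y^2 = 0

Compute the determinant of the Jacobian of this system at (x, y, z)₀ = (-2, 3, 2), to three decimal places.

56.000

J = [[2·y + z + 3, 2·x, x], [-1, 0, 1], [4·x - 5·y, -5·x - 2·y, 0]].
At the point, J = [[11.000, -4.000, -2.000], [-1.000, 0.000, 1.000], [-23.000, 4.000, 0.000]].
det J = 56.000.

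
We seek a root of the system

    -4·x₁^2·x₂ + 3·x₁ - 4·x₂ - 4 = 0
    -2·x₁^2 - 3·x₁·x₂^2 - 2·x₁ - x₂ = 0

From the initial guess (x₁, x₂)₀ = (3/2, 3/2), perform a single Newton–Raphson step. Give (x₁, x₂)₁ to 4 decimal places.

(0.4563, 1.2427)

At (3/2, 3/2): F = (-19.0000, -19.1250).
Jacobian J = [[-8·x₁·x₂ + 3, -4·x₁^2 - 4], [-4·x₁ - 3·x₂^2 - 2, -6·x₁·x₂ - 1]].
At the point, J = [[-15.0000, -13.0000], [-14.7500, -14.5000]] (det J = 25.7500).
Solving J·Δ = −F gives Δ = (-1.0437, -0.2573).
Then the next iterate is (x₁, x₂)₁ = (0.4563, 1.2427).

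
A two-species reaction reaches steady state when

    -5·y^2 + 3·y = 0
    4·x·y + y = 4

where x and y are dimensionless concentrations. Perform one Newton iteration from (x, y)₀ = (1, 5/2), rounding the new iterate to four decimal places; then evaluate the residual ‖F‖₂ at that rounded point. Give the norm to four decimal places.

5.9797

At (1, 5/2): F = (-23.7500, 8.5000).
Jacobian J = [[0, -10·y + 3], [4·y, 4·x + 1]].
At the point, J = [[0.0000, -22.0000], [10.0000, 5.0000]] (det J = 220.0000).
Solving J·Δ = −F gives Δ = (-0.3102, -1.0795).
Then the next iterate is (x, y)₁ = (0.6898, 1.4205).
Re-evaluating at (0.6898, 1.4205): F = (-5.827601, 1.339944), so ‖F‖₂ = 5.9797.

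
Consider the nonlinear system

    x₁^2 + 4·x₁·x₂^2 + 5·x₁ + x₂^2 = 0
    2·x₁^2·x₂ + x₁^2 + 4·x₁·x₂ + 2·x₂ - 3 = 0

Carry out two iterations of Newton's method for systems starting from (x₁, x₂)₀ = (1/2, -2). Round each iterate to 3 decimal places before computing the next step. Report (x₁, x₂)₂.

(-1.485, -2.819)

At (1/2, -2): F = (14.750, -11.750).
Jacobian J = [[2·x₁ + 4·x₂^2 + 5, 8·x₁·x₂ + 2·x₂], [4·x₁·x₂ + 2·x₁ + 4·x₂, 2·x₁^2 + 4·x₁ + 2]].
At the point, J = [[22.000, -12.000], [-11.000, 4.500]] (det J = -33.000).
Solving J·Δ = −F gives Δ = (-2.261, -2.917).
Then the next iterate is (x₁, x₂)₁ = (-1.761, -4.917).
Round to (-1.761, -4.917) and repeat: F = (-151.82900, -5.59395), J = [[98.18556, 59.43670], [11.44535, 1.15824]].
Δ = (0.276, 2.098), so (x₁, x₂)₂ = (-1.485, -2.819).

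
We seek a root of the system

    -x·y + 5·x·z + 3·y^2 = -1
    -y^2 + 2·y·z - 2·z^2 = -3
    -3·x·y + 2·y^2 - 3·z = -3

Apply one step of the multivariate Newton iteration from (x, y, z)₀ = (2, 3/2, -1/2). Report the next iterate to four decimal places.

(1.9241, 1.3298, -0.3862)

At (2, 3/2, -1/2): F = (-0.2500, -1.2500, 0.0000).
Jacobian J = [[-y + 5·z, -x + 6·y, 5·x], [0, -2·y + 2·z, 2·y - 4·z], [-3·y, -3·x + 4·y, -3]].
At the point, J = [[-4.0000, 7.0000, 10.0000], [0.0000, -4.0000, 5.0000], [-4.5000, 0.0000, -3.0000]] (det J = -385.5000).
Solving J·Δ = −F gives Δ = (-0.0759, -0.1702, 0.1138).
Then the next iterate is (x, y, z)₁ = (1.9241, 1.3298, -0.3862).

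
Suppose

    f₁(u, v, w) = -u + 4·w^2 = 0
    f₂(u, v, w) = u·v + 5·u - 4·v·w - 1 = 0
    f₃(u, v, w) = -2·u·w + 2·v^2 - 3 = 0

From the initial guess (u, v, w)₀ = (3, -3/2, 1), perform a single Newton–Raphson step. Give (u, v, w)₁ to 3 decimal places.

(-0.265, -0.628, 0.467)

At (3, -3/2, 1): F = (1.000, 15.500, -4.500).
Jacobian J = [[-1, 0, 8·w], [v + 5, u - 4·w, -4·v], [-2·w, 4·v, -2·u]].
At the point, J = [[-1.000, 0.000, 8.000], [3.500, -1.000, 6.000], [-2.000, -6.000, -6.000]] (det J = -226.000).
Solving J·Δ = −F gives Δ = (-3.265, 0.872, -0.533).
Then the next iterate is (u, v, w)₁ = (-0.265, -0.628, 0.467).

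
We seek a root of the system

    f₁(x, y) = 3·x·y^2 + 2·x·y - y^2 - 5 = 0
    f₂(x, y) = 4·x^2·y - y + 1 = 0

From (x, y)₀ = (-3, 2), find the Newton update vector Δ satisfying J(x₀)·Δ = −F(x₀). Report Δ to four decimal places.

At (-3, 2): F = (-57.0000, 71.0000).
Jacobian J = [[3·y^2 + 2·y, 6·x·y + 2·x - 2·y], [8·x·y, 4·x^2 - 1]].
At the point, J = [[16.0000, -46.0000], [-48.0000, 35.0000]] (det J = -1648.0000).
Solving J·Δ = −F gives Δ = (0.7712, -0.9709).

(0.7712, -0.9709)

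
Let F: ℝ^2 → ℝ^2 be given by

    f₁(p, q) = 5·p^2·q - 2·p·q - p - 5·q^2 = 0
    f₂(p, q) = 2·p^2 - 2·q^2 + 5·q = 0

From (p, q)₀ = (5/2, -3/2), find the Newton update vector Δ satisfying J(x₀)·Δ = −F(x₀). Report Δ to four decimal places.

(-0.7534, 0.6395)

At (5/2, -3/2): F = (-53.1250, 0.5000).
Jacobian J = [[10·p·q - 2·q - 1, 5·p^2 - 2·p - 10·q], [4·p, -4·q + 5]].
At the point, J = [[-35.5000, 41.2500], [10.0000, 11.0000]] (det J = -803.0000).
Solving J·Δ = −F gives Δ = (-0.7534, 0.6395).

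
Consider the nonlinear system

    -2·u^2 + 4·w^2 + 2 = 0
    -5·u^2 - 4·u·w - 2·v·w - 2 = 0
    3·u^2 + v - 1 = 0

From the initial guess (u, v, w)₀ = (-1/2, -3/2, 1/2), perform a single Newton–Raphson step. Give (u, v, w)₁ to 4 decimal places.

At (-1/2, -3/2, 1/2): F = (2.5000, -0.7500, -1.7500).
Jacobian J = [[-4·u, 0, 8·w], [-10·u - 4·w, -2·w, -4·u - 2·v], [6·u, 1, 0]].
At the point, J = [[2.0000, 0.0000, 4.0000], [3.0000, -1.0000, 5.0000], [-3.0000, 1.0000, 0.0000]] (det J = -10.0000).
Solving J·Δ = −F gives Δ = (-2.2500, -5.0000, 0.5000).
Then the next iterate is (u, v, w)₁ = (-2.7500, -6.5000, 1.0000).

(-2.7500, -6.5000, 1.0000)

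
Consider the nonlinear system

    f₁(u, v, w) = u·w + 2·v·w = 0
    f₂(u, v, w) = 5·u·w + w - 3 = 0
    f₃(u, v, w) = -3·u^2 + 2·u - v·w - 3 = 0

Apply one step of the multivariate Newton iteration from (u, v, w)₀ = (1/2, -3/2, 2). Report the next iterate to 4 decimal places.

(-3.0500, 7.1500, 11.0000)

At (1/2, -3/2, 2): F = (-5.0000, 4.0000, 0.2500).
Jacobian J = [[w, 2·w, u + 2·v], [5·w, 0, 5·u + 1], [-6·u + 2, -w, -v]].
At the point, J = [[2.0000, 4.0000, -2.5000], [10.0000, 0.0000, 3.5000], [-1.0000, -2.0000, 1.5000]] (det J = -10.0000).
Solving J·Δ = −F gives Δ = (-3.5500, 8.6500, 9.0000).
Then the next iterate is (u, v, w)₁ = (-3.0500, 7.1500, 11.0000).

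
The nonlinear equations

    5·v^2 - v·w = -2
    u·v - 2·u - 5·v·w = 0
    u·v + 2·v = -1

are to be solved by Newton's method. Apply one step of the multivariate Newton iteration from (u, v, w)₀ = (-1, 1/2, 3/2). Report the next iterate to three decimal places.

(-3.109, 0.054, 3.380)

At (-1, 1/2, 3/2): F = (2.500, -2.250, 1.500).
Jacobian J = [[0, 10·v - w, -v], [v - 2, u - 5·w, -5·v], [v, u + 2, 0]].
At the point, J = [[0.000, 3.500, -0.500], [-1.500, -8.500, -2.500], [0.500, 1.000, 0.000]] (det J = -5.750).
Solving J·Δ = −F gives Δ = (-2.109, -0.446, 1.880).
Then the next iterate is (u, v, w)₁ = (-3.109, 0.054, 3.380).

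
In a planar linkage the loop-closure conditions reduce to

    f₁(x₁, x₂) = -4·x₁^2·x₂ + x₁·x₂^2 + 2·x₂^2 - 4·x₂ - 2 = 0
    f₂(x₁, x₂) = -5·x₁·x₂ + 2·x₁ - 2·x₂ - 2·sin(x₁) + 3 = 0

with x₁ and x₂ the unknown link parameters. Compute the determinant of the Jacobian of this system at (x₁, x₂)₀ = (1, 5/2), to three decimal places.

177.314

J = [[-8·x₁·x₂ + x₂^2, -4·x₁^2 + 2·x₁·x₂ + 4·x₂ - 4], [-5·x₂ - 2·cos(x₁) + 2, -5·x₁ - 2]].
At the point, J = [[-13.750, 7.000], [-11.58060, -7.000]].
det J = 177.314.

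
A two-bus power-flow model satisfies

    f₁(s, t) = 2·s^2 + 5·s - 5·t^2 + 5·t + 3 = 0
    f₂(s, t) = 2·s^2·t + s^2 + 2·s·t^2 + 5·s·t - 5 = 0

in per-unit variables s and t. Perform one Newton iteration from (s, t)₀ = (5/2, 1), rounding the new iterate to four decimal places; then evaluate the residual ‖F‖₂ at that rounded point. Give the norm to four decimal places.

At (5/2, 1): F = (28.0000, 31.2500).
Jacobian J = [[4·s + 5, -10·t + 5], [4·s·t + 2·s + 2·t^2 + 5·t, 2·s^2 + 4·s·t + 5·s]].
At the point, J = [[15.0000, -5.0000], [22.0000, 35.0000]] (det J = 635.0000).
Solving J·Δ = −F gives Δ = (-1.7894, 0.2319).
Then the next iterate is (s, t)₁ = (0.7106, 1.2319).
Re-evaluating at (0.7106, 1.2319): F = (6.134517, 3.282776), so ‖F‖₂ = 6.9577.

6.9577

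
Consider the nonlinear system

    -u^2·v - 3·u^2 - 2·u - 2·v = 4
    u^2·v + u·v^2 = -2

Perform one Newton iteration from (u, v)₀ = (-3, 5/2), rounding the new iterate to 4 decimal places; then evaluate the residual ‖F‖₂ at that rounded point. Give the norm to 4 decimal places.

16.2743

At (-3, 5/2): F = (-52.5000, 5.7500).
Jacobian J = [[-2·u·v - 6·u - 2, -u^2 - 2], [2·u·v + v^2, u^2 + 2·u·v]].
At the point, J = [[31.0000, -11.0000], [-8.7500, -6.0000]] (det J = -282.2500).
Solving J·Δ = −F gives Δ = (1.3401, -0.9960).
Then the next iterate is (u, v)₁ = (-1.6599, 1.5040).
Re-evaluating at (-1.6599, 1.5040): F = (-16.097927, 2.389203), so ‖F‖₂ = 16.2743.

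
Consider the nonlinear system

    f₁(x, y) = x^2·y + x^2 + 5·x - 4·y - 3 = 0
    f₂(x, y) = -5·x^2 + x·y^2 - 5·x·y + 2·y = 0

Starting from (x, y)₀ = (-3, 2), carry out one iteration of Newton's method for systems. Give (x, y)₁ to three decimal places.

At (-3, 2): F = (1.000, -23.000).
Jacobian J = [[2·x·y + 2·x + 5, x^2 - 4], [-10·x + y^2 - 5·y, 2·x·y - 5·x + 2]].
At the point, J = [[-13.000, 5.000], [24.000, 5.000]] (det J = -185.000).
Solving J·Δ = −F gives Δ = (0.649, 1.486).
Then the next iterate is (x, y)₁ = (-2.351, 3.486).

(-2.351, 3.486)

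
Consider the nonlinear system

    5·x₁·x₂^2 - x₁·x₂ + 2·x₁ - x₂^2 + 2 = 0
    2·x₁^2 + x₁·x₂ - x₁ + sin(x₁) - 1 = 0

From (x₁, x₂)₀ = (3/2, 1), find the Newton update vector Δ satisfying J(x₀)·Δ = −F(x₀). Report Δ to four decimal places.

(-0.6038, -0.5545)

At (3/2, 1): F = (10.0000, 4.497495).
Jacobian J = [[5·x₂^2 - x₂ + 2, 10·x₁·x₂ - x₁ - 2·x₂], [4·x₁ + x₂ + cos(x₁) - 1, x₁]].
At the point, J = [[6.0000, 11.5000], [6.070737, 1.5000]] (det J = -60.813478).
Solving J·Δ = −F gives Δ = (-0.6038, -0.5545).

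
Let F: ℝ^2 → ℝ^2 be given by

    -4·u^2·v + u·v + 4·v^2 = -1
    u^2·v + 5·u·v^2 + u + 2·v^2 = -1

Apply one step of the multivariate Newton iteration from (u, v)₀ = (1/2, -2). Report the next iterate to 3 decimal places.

At (1/2, -2): F = (18.000, 19.000).
Jacobian J = [[-8·u·v + v, -4·u^2 + u + 8·v], [2·u·v + 5·v^2 + 1, u^2 + 10·u·v + 4·v]].
At the point, J = [[6.000, -16.500], [19.000, -17.750]] (det J = 207.000).
Solving J·Δ = −F gives Δ = (0.029, 1.101).
Then the next iterate is (u, v)₁ = (0.529, -0.899).

(0.529, -0.899)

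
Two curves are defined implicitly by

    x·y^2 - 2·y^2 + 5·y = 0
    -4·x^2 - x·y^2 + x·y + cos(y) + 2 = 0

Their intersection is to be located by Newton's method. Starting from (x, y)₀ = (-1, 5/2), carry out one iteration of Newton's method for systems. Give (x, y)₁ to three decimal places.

At (-1, 5/2): F = (-6.250, 0.94886).
Jacobian J = [[y^2, 2·x·y - 4·y + 5], [-8·x - y^2 + y, -2·x·y + x - sin(y)]].
At the point, J = [[6.250, -10.000], [4.250, 3.40153]] (det J = 63.75955).
Solving J·Δ = −F gives Δ = (0.185, -0.510).
Then the next iterate is (x, y)₁ = (-0.815, 1.990).

(-0.815, 1.990)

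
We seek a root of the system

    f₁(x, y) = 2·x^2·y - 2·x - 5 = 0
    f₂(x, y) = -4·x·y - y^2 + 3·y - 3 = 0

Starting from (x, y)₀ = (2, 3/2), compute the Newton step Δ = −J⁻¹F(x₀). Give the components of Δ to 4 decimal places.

At (2, 3/2): F = (3.0000, -12.7500).
Jacobian J = [[4·x·y - 2, 2·x^2], [-4·y, -4·x - 2·y + 3]].
At the point, J = [[10.0000, 8.0000], [-6.0000, -8.0000]] (det J = -32.0000).
Solving J·Δ = −F gives Δ = (2.4375, -3.4219).

(2.4375, -3.4219)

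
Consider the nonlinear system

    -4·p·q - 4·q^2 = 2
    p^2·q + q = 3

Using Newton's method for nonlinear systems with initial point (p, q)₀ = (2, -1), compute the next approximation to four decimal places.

(1.5000, 0.2000)

At (2, -1): F = (2.0000, -8.0000).
Jacobian J = [[-4·q, -4·p - 8·q], [2·p·q, p^2 + 1]].
At the point, J = [[4.0000, 0.0000], [-4.0000, 5.0000]] (det J = 20.0000).
Solving J·Δ = −F gives Δ = (-0.5000, 1.2000).
Then the next iterate is (p, q)₁ = (1.5000, 0.2000).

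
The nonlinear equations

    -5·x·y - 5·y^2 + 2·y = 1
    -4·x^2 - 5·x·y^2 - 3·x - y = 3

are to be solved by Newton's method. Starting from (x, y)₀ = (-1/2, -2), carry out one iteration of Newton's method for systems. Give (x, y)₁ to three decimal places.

At (-1/2, -2): F = (-30.000, 9.500).
Jacobian J = [[-5·y, -5·x - 10·y + 2], [-8·x - 5·y^2 - 3, -10·x·y - 1]].
At the point, J = [[10.000, 24.500], [-19.000, -11.000]] (det J = 355.500).
Solving J·Δ = −F gives Δ = (-0.274, 1.336).
Then the next iterate is (x, y)₁ = (-0.774, -0.664).

(-0.774, -0.664)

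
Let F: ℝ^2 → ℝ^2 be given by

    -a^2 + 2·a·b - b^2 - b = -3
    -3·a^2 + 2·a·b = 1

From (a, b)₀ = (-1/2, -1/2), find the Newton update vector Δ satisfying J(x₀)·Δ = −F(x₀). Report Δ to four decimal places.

(2.3750, 3.5000)

At (-1/2, -1/2): F = (3.5000, -1.2500).
Jacobian J = [[-2·a + 2·b, 2·a - 2·b - 1], [-6·a + 2·b, 2·a]].
At the point, J = [[0.0000, -1.0000], [2.0000, -1.0000]] (det J = 2.0000).
Solving J·Δ = −F gives Δ = (2.3750, 3.5000).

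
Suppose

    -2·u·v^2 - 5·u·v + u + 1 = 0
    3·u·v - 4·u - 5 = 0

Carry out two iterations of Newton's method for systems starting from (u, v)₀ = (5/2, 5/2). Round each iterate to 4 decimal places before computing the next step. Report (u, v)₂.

At (5/2, 5/2): F = (-59.0000, 3.7500).
Jacobian J = [[-2·v^2 - 5·v + 1, -4·u·v - 5·u], [3·v - 4, 3·u]].
At the point, J = [[-24.0000, -37.5000], [3.5000, 7.5000]] (det J = -48.7500).
Solving J·Δ = −F gives Δ = (-6.1923, 2.3897).
Then the next iterate is (u, v)₁ = (-3.6923, 4.8897).
Round to (-3.6923, 4.8897) and repeat: F = (264.138524, -44.393518), J = [[-71.266832, 90.678457], [10.6691, -11.0769]].
Δ = (6.1766, 1.9415), so (u, v)₂ = (2.4843, 6.8312).

(2.4843, 6.8312)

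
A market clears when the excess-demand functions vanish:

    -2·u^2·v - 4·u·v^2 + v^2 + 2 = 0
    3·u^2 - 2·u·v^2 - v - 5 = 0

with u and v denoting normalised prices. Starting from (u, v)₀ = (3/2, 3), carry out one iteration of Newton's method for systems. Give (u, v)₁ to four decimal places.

(1.3618, 1.5786)

At (3/2, 3): F = (-56.5000, -28.2500).
Jacobian J = [[-4·u·v - 4·v^2, -2·u^2 - 8·u·v + 2·v], [6·u - 2·v^2, -4·u·v - 1]].
At the point, J = [[-54.0000, -34.5000], [-9.0000, -19.0000]] (det J = 715.5000).
Solving J·Δ = −F gives Δ = (-0.1382, -1.4214).
Then the next iterate is (u, v)₁ = (1.3618, 1.5786).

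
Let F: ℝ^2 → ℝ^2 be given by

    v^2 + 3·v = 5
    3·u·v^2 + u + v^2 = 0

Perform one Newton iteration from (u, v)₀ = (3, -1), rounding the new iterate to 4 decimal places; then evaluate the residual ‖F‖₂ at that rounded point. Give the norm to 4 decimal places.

3824.0639

At (3, -1): F = (-7.0000, 13.0000).
Jacobian J = [[0, 2·v + 3], [3·v^2 + 1, 6·u·v + 2·v]].
At the point, J = [[0.0000, 1.0000], [4.0000, -20.0000]] (det J = -4.0000).
Solving J·Δ = −F gives Δ = (31.7500, 7.0000).
Then the next iterate is (u, v)₁ = (34.7500, 6.0000).
Re-evaluating at (34.7500, 6.0000): F = (49.0000, 3823.7500), so ‖F‖₂ = 3824.0639.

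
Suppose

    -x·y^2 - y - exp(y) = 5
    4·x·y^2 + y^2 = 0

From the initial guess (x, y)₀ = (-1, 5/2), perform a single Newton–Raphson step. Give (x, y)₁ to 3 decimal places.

At (-1, 5/2): F = (-13.43249, -18.750).
Jacobian J = [[-y^2, -2·x·y - exp(y) - 1], [4·y^2, 8·x·y + 2·y]].
At the point, J = [[-6.250, -8.18249], [25.000, -15.000]] (det J = 298.31235).
Solving J·Δ = −F gives Δ = (-0.161, -1.519).
Then the next iterate is (x, y)₁ = (-1.161, 0.981).

(-1.161, 0.981)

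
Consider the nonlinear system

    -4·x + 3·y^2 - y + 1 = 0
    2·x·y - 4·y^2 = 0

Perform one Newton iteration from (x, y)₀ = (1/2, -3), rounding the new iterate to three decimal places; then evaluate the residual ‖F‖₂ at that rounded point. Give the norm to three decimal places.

12.076

At (1/2, -3): F = (29.000, -39.000).
Jacobian J = [[-4, 6·y - 1], [2·y, 2·x - 8·y]].
At the point, J = [[-4.000, -19.000], [-6.000, 25.000]] (det J = -214.000).
Solving J·Δ = −F gives Δ = (-0.075, 1.542).
Then the next iterate is (x, y)₁ = (0.425, -1.458).
Re-evaluating at (0.425, -1.458): F = (7.13529, -9.74236), so ‖F‖₂ = 12.076.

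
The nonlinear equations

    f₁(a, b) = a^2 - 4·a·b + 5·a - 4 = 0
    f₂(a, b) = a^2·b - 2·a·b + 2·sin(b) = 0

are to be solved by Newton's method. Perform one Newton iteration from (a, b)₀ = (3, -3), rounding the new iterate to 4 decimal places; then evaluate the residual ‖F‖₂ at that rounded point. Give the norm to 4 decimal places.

7.5050

At (3, -3): F = (56.0000, -9.282240).
Jacobian J = [[2·a - 4·b + 5, -4·a], [2·a·b - 2·b, a^2 - 2·a + 2·cos(b)]].
At the point, J = [[23.0000, -12.0000], [-12.0000, 1.020015]] (det J = -120.539655).
Solving J·Δ = −F gives Δ = (-0.4502, 3.8038).
Then the next iterate is (a, b)₁ = (2.5498, 0.8038).
Re-evaluating at (2.5498, 0.8038): F = (7.052363, 2.566828), so ‖F‖₂ = 7.5050.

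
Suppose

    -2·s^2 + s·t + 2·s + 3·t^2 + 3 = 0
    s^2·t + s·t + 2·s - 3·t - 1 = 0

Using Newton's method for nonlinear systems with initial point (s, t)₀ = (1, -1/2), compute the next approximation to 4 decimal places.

At (1, -1/2): F = (3.2500, 1.5000).
Jacobian J = [[-4·s + t + 2, s + 6·t], [2·s·t + t + 2, s^2 + s - 3]].
At the point, J = [[-2.5000, -2.0000], [0.5000, -1.0000]] (det J = 3.5000).
Solving J·Δ = −F gives Δ = (0.0714, 1.5357).
Then the next iterate is (s, t)₁ = (1.0714, 1.0357).

(1.0714, 1.0357)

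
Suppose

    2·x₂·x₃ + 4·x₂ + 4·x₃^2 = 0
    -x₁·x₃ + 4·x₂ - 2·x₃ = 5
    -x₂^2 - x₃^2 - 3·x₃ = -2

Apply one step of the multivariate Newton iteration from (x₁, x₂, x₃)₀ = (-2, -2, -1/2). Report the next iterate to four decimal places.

(25.2308, -2.1538, -1.1827)

At (-2, -2, -1/2): F = (-5.0000, -13.0000, -0.7500).
Jacobian J = [[0, 2·x₃ + 4, 2·x₂ + 8·x₃], [-x₃, 4, -x₁ - 2], [0, -2·x₂, -2·x₃ - 3]].
At the point, J = [[0.0000, 3.0000, -8.0000], [0.5000, 4.0000, 0.0000], [0.0000, 4.0000, -2.0000]] (det J = -13.0000).
Solving J·Δ = −F gives Δ = (27.2308, -0.1538, -0.6827).
Then the next iterate is (x₁, x₂, x₃)₁ = (25.2308, -2.1538, -1.1827).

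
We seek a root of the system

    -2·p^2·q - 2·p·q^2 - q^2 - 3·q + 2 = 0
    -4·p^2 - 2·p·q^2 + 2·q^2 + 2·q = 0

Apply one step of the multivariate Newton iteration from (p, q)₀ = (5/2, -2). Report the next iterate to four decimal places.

At (5/2, -2): F = (9.0000, -41.0000).
Jacobian J = [[-4·p·q - 2·q^2, -2·p^2 - 4·p·q - 2·q - 3], [-8·p - 2·q^2, -4·p·q + 4·q + 2]].
At the point, J = [[12.0000, 8.5000], [-28.0000, 14.0000]] (det J = 406.0000).
Solving J·Δ = −F gives Δ = (-1.1687, 0.5911).
Then the next iterate is (p, q)₁ = (1.3313, -1.4089).

(1.3313, -1.4089)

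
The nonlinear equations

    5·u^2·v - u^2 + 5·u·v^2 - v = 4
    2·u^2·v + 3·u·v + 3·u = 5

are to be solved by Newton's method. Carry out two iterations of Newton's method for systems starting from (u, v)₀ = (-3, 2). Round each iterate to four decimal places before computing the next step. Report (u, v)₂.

(-2.6291, 2.1706)

At (-3, 2): F = (15.0000, 4.0000).
Jacobian J = [[10·u·v - 2·u + 5·v^2, 5·u^2 + 10·u·v - 1], [4·u·v + 3·v + 3, 2·u^2 + 3·u]].
At the point, J = [[-34.0000, -16.0000], [-15.0000, 9.0000]] (det J = -546.0000).
Solving J·Δ = −F gives Δ = (0.3645, 0.1630).
Then the next iterate is (u, v)₁ = (-2.6355, 2.1630).
Round to (-2.6355, 2.1630) and repeat: F = (0.358775, 0.039532), J = [[-28.342020, -23.276564], [-13.313346, 5.985221]].
Δ = (0.0064, 0.0076), so (u, v)₂ = (-2.6291, 2.1706).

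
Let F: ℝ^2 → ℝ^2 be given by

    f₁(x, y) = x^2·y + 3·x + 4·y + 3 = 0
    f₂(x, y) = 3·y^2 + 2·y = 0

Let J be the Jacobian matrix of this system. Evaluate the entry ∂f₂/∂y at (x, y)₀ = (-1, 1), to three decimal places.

∂f₂/∂y = 6·y + 2.
At (-1, 1) this is 8.000.

8.000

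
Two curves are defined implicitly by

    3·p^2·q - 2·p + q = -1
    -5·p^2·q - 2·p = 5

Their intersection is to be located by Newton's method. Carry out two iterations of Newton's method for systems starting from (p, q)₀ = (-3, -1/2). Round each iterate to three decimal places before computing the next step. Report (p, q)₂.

At (-3, -1/2): F = (-7.000, 23.500).
Jacobian J = [[6·p·q - 2, 3·p^2 + 1], [-10·p·q - 2, -5·p^2]].
At the point, J = [[7.000, 28.000], [-17.000, -45.000]] (det J = 161.000).
Solving J·Δ = −F gives Δ = (2.130, -0.283).
Then the next iterate is (p, q)₁ = (-0.870, -0.783).
Round to (-0.870, -0.783) and repeat: F = (0.17904, -0.29674), J = [[2.08726, 3.27070], [-8.81210, -3.78450]].
Δ = (-0.014, -0.046), so (p, q)₂ = (-0.884, -0.829).

(-0.884, -0.829)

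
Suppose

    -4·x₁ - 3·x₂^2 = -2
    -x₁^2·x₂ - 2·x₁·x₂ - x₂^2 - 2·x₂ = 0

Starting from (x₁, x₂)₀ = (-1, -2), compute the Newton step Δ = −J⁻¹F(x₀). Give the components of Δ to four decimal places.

(0.5000, 0.6667)

At (-1, -2): F = (-6.0000, -2.0000).
Jacobian J = [[-4, -6·x₂], [-2·x₁·x₂ - 2·x₂, -x₁^2 - 2·x₁ - 2·x₂ - 2]].
At the point, J = [[-4.0000, 12.0000], [0.0000, 3.0000]] (det J = -12.0000).
Solving J·Δ = −F gives Δ = (0.5000, 0.6667).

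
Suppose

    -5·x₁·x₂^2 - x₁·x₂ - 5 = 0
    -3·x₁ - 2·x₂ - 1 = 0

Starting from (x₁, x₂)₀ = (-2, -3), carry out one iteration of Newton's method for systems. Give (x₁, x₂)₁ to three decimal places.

(3.333, -5.500)

At (-2, -3): F = (79.000, 11.000).
Jacobian J = [[-5·x₂^2 - x₂, -10·x₁·x₂ - x₁], [-3, -2]].
At the point, J = [[-42.000, -58.000], [-3.000, -2.000]] (det J = -90.000).
Solving J·Δ = −F gives Δ = (5.333, -2.500).
Then the next iterate is (x₁, x₂)₁ = (3.333, -5.500).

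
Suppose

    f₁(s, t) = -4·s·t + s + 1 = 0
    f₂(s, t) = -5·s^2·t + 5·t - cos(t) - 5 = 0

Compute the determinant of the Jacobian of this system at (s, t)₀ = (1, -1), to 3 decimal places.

35.793

J = [[-4·t + 1, -4·s], [-10·s·t, -5·s^2 + sin(t) + 5]].
At the point, J = [[5.000, -4.000], [10.000, -0.84147]].
det J = 35.793.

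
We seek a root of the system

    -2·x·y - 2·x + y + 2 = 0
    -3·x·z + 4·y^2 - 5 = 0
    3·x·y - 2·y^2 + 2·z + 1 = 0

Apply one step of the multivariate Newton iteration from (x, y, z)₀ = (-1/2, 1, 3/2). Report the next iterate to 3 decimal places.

(1.182, 1.864, 1.104)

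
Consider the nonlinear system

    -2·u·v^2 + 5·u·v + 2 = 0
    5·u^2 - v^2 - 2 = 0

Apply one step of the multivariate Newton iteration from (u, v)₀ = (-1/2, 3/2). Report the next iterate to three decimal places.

(-0.500, 0.500)

At (-1/2, 3/2): F = (0.500, -3.000).
Jacobian J = [[-2·v^2 + 5·v, -4·u·v + 5·u], [10·u, -2·v]].
At the point, J = [[3.000, 0.500], [-5.000, -3.000]] (det J = -6.500).
Solving J·Δ = −F gives Δ = (0.000, -1.000).
Then the next iterate is (u, v)₁ = (-0.500, 0.500).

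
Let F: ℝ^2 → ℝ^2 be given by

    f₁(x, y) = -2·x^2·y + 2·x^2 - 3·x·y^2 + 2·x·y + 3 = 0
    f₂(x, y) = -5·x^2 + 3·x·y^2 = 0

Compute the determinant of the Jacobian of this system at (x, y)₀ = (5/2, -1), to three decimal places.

-60.000

J = [[-4·x·y + 4·x - 3·y^2 + 2·y, -2·x^2 - 6·x·y + 2·x], [-10·x + 3·y^2, 6·x·y]].
At the point, J = [[15.000, 7.500], [-22.000, -15.000]].
det J = -60.000.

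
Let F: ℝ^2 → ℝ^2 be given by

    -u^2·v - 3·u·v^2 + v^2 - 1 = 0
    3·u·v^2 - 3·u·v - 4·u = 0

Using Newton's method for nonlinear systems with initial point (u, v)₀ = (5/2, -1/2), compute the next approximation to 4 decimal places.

At (5/2, -1/2): F = (0.5000, -4.3750).
Jacobian J = [[-2·u·v - 3·v^2, -u^2 - 6·u·v + 2·v], [3·v^2 - 3·v - 4, 6·u·v - 3·u]].
At the point, J = [[1.7500, 0.2500], [-1.7500, -15.0000]] (det J = -25.8125).
Solving J·Δ = −F gives Δ = (-0.2482, -0.2627).
Then the next iterate is (u, v)₁ = (2.2518, -0.7627).

(2.2518, -0.7627)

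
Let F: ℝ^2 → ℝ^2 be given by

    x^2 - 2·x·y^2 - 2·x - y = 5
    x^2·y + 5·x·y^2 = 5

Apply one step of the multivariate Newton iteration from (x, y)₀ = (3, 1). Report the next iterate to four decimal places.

(3.4706, 0.3801)

At (3, 1): F = (-9.0000, 19.0000).
Jacobian J = [[2·x - 2·y^2 - 2, -4·x·y - 1], [2·x·y + 5·y^2, x^2 + 10·x·y]].
At the point, J = [[2.0000, -13.0000], [11.0000, 39.0000]] (det J = 221.0000).
Solving J·Δ = −F gives Δ = (0.4706, -0.6199).
Then the next iterate is (x, y)₁ = (3.4706, 0.3801).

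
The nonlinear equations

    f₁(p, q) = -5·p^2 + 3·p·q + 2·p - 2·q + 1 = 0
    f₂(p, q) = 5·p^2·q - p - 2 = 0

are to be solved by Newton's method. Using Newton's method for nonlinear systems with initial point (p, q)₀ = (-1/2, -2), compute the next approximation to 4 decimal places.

(-0.2920, -0.2977)

At (-1/2, -2): F = (5.7500, -4.0000).
Jacobian J = [[-10·p + 3·q + 2, 3·p - 2], [10·p·q - 1, 5·p^2]].
At the point, J = [[1.0000, -3.5000], [9.0000, 1.2500]] (det J = 32.7500).
Solving J·Δ = −F gives Δ = (0.2080, 1.7023).
Then the next iterate is (p, q)₁ = (-0.2920, -0.2977).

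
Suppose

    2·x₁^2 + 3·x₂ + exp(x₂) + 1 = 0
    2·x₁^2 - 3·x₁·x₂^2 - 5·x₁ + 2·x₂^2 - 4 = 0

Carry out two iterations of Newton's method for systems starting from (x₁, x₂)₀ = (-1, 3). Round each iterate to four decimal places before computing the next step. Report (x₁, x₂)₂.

(-1.6114, -0.1850)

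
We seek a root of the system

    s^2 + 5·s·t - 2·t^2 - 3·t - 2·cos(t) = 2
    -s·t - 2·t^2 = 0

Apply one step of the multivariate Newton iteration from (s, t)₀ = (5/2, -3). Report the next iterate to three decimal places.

(1.493, -1.577)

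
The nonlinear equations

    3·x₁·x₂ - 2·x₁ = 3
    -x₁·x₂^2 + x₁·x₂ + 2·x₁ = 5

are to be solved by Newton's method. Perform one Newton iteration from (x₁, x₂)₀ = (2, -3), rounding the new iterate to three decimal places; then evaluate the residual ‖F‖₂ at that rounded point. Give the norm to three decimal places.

4.297

At (2, -3): F = (-25.000, -25.000).
Jacobian J = [[3·x₂ - 2, 3·x₁], [-x₂^2 + x₂ + 2, -2·x₁·x₂ + x₁]].
At the point, J = [[-11.000, 6.000], [-10.000, 14.000]] (det J = -94.000).
Solving J·Δ = −F gives Δ = (-2.128, 0.266).
Then the next iterate is (x₁, x₂)₁ = (-0.128, -2.734).
Re-evaluating at (-0.128, -2.734): F = (-1.69414, -3.94928), so ‖F‖₂ = 4.297.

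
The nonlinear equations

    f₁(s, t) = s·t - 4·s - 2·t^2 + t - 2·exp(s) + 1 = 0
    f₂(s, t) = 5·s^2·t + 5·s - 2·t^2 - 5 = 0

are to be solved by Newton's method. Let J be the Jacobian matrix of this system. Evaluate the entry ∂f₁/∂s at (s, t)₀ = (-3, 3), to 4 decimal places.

-1.0996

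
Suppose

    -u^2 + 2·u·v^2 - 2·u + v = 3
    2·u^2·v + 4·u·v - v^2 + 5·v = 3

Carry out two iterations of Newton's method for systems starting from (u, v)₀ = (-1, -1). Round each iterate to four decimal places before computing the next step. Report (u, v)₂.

At (-1, -1): F = (-5.0000, -7.0000).
Jacobian J = [[-2·u + 2·v^2 - 2, 4·u·v + 1], [4·u·v + 4·v, 2·u^2 + 4·u - 2·v + 5]].
At the point, J = [[2.0000, 5.0000], [0.0000, 5.0000]] (det J = 10.0000).
Solving J·Δ = −F gives Δ = (-1.0000, 1.4000).
Then the next iterate is (u, v)₁ = (-2.0000, 0.4000).
Round to (-2.0000, 0.4000) and repeat: F = (-3.2400, -1.1600), J = [[2.3200, -2.2000], [-1.6000, 4.2000]].
Δ = (2.5964, 1.2653), so (u, v)₂ = (0.5964, 1.6653).

(0.5964, 1.6653)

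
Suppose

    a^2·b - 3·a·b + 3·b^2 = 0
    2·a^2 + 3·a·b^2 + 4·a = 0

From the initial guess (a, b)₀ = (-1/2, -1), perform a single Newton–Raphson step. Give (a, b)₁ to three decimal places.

(-0.229, -0.451)

At (-1/2, -1): F = (1.250, -3.000).
Jacobian J = [[2·a·b - 3·b, a^2 - 3·a + 6·b], [4·a + 3·b^2 + 4, 6·a·b]].
At the point, J = [[4.000, -4.250], [5.000, 3.000]] (det J = 33.250).
Solving J·Δ = −F gives Δ = (0.271, 0.549).
Then the next iterate is (a, b)₁ = (-0.229, -0.451).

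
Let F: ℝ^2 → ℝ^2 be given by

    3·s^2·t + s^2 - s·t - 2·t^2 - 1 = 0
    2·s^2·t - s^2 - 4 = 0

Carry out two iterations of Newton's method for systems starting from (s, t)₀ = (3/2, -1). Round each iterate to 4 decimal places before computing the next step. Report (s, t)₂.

(-1.9584, -0.4022)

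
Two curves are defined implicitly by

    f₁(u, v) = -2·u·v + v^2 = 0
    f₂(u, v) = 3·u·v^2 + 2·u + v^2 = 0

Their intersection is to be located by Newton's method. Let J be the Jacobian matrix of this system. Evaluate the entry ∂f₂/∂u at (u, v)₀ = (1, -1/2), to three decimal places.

∂f₂/∂u = 3·v^2 + 2.
At (1, -1/2) this is 2.750.

2.750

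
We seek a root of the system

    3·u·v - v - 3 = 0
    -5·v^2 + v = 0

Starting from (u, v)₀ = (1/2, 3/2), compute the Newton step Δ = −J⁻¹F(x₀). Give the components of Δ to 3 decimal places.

(0.577, -0.696)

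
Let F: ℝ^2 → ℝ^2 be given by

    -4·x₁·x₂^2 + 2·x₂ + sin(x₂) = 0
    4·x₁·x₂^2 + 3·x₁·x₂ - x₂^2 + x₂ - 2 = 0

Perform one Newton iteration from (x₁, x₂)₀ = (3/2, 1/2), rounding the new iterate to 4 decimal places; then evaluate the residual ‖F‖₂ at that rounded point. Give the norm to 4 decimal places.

4.2723

At (3/2, 1/2): F = (-0.020574, 2.0000).
Jacobian J = [[-4·x₂^2, -8·x₁·x₂ + cos(x₂) + 2], [4·x₂^2 + 3·x₂, 8·x₁·x₂ + 3·x₁ - 2·x₂ + 1]].
At the point, J = [[-1.0000, -3.122417], [2.5000, 10.5000]] (det J = -2.693956).
Solving J·Δ = −F gives Δ = (2.2379, -0.7233).
Then the next iterate is (x₁, x₂)₁ = (3.7379, -0.2233).
Re-evaluating at (3.7379, -0.2233): F = (-1.413579, -4.031652), so ‖F‖₂ = 4.2723.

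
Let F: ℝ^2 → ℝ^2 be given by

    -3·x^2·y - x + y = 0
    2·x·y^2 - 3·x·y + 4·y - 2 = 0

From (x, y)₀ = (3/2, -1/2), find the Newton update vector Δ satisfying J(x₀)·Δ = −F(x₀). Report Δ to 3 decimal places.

(-14.083, -8.333)

At (3/2, -1/2): F = (1.375, -1.000).
Jacobian J = [[-6·x·y - 1, -3·x^2 + 1], [2·y^2 - 3·y, 4·x·y - 3·x + 4]].
At the point, J = [[3.500, -5.750], [2.000, -3.500]] (det J = -0.750).
Solving J·Δ = −F gives Δ = (-14.083, -8.333).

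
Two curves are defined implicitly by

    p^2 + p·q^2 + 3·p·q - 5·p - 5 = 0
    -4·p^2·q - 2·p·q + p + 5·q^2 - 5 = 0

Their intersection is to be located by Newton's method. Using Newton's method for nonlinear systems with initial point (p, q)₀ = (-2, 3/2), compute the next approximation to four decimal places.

(-1.3061, 0.9949)

At (-2, 3/2): F = (-4.5000, -13.7500).
Jacobian J = [[2·p + q^2 + 3·q - 5, 2·p·q + 3·p], [-8·p·q - 2·q + 1, -4·p^2 - 2·p + 10·q]].
At the point, J = [[-2.2500, -12.0000], [22.0000, 3.0000]] (det J = 257.2500).
Solving J·Δ = −F gives Δ = (0.6939, -0.5051).
Then the next iterate is (p, q)₁ = (-1.3061, 0.9949).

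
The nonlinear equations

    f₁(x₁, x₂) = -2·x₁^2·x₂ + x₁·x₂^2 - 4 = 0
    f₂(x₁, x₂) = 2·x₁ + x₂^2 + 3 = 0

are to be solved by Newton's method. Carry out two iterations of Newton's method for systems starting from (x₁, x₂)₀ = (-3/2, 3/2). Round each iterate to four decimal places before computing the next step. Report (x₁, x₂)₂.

At (-3/2, 3/2): F = (-14.1250, 2.2500).
Jacobian J = [[-4·x₁·x₂ + x₂^2, -2·x₁^2 + 2·x₁·x₂], [2, 2·x₂]].
At the point, J = [[11.2500, -9.0000], [2.0000, 3.0000]] (det J = 51.7500).
Solving J·Δ = −F gives Δ = (0.4275, -1.0350).
Then the next iterate is (x₁, x₂)₁ = (-1.0725, 0.4650).
Round to (-1.0725, 0.4650) and repeat: F = (-5.301640, 1.071225), J = [[2.211075, -3.297937], [2.0000, 0.9300]].
Δ = (0.1615, -1.4993), so (x₁, x₂)₂ = (-0.9110, -1.0343).

(-0.9110, -1.0343)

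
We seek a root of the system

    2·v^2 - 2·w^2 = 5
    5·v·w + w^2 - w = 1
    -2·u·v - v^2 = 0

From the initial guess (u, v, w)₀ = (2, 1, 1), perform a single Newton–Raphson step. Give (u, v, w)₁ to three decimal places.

At (2, 1, 1): F = (-5.000, 4.000, -5.000).
Jacobian J = [[0, 4·v, -4·w], [0, 5·w, 5·v + 2·w - 1], [-2·v, -2·u - 2·v, 0]].
At the point, J = [[0.000, 4.000, -4.000], [0.000, 5.000, 6.000], [-2.000, -6.000, 0.000]] (det J = -88.000).
Solving J·Δ = −F gives Δ = (-3.455, 0.318, -0.932).
Then the next iterate is (u, v, w)₁ = (-1.455, 1.318, 0.068).

(-1.455, 1.318, 0.068)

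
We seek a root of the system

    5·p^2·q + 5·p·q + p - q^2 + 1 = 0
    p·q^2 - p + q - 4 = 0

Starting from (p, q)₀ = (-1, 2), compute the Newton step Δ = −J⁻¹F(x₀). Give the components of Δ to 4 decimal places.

At (-1, 2): F = (-4.0000, -5.0000).
Jacobian J = [[10·p·q + 5·q + 1, 5·p^2 + 5·p - 2·q], [q^2 - 1, 2·p·q + 1]].
At the point, J = [[-9.0000, -4.0000], [3.0000, -3.0000]] (det J = 39.0000).
Solving J·Δ = −F gives Δ = (0.2051, -1.4615).

(0.2051, -1.4615)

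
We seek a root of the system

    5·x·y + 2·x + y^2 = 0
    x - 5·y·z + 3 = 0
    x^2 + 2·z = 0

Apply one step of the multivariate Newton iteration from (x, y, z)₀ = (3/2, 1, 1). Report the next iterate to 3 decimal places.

(0.172, 0.768, 0.867)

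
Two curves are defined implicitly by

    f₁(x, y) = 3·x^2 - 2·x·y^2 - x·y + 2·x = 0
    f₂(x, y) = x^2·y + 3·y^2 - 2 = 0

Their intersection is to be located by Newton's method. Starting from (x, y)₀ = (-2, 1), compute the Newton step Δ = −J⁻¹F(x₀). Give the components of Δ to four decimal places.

At (-2, 1): F = (14.0000, 5.0000).
Jacobian J = [[6·x - 2·y^2 - y + 2, -4·x·y - x], [2·x·y, x^2 + 6·y]].
At the point, J = [[-13.0000, 10.0000], [-4.0000, 10.0000]] (det J = -90.0000).
Solving J·Δ = −F gives Δ = (1.0000, -0.1000).

(1.0000, -0.1000)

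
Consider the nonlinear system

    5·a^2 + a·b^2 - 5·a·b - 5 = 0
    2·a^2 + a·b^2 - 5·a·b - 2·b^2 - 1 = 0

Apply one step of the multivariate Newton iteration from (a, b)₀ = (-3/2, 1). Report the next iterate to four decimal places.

At (-3/2, 1): F = (12.2500, 7.5000).
Jacobian J = [[10·a + b^2 - 5·b, 2·a·b - 5·a], [4·a + b^2 - 5·b, 2·a·b - 5·a - 4·b]].
At the point, J = [[-19.0000, 4.5000], [-10.0000, 0.5000]] (det J = 35.5000).
Solving J·Δ = −F gives Δ = (0.7782, 0.5634).
Then the next iterate is (a, b)₁ = (-0.7218, 1.5634).

(-0.7218, 1.5634)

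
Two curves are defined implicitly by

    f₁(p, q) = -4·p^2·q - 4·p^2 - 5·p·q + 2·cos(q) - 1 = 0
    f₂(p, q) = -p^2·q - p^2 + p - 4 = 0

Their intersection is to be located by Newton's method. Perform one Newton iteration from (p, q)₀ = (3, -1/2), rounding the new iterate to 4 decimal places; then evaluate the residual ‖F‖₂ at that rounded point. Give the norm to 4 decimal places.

1022.5795

At (3, -1/2): F = (-9.744835, -5.5000).
Jacobian J = [[-8·p·q - 8·p - 5·q, -4·p^2 - 5·p - 2·sin(q)], [-2·p·q - 2·p + 1, -p^2]].
At the point, J = [[-9.5000, -50.041149], [-2.0000, -9.0000]] (det J = -14.582298).
Solving J·Δ = −F gives Δ = (-12.8596, 2.2466).
Then the next iterate is (p, q)₁ = (-9.8596, 1.7466).
Re-evaluating at (-9.8596, 1.7466): F = (-983.252667, -280.861289), so ‖F‖₂ = 1022.5795.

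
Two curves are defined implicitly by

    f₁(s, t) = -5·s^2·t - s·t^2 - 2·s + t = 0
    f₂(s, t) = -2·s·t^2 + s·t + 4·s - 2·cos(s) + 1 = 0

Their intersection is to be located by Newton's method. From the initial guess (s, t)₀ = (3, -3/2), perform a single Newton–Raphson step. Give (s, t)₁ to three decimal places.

At (3, -3/2): F = (53.250, -3.02002).
Jacobian J = [[-10·s·t - t^2 - 2, -5·s^2 - 2·s·t + 1], [-2·t^2 + t + 2·sin(s) + 4, -4·s·t + s]].
At the point, J = [[40.750, -35.000], [-1.71776, 21.000]] (det J = 795.62840).
Solving J·Δ = −F gives Δ = (-1.273, 0.040).
Then the next iterate is (s, t)₁ = (1.727, -1.460).

(1.727, -1.460)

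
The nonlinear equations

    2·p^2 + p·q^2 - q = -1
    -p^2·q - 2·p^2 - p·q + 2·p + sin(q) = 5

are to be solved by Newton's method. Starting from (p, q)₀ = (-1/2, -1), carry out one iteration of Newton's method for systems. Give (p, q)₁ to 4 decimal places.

(1.5000, -1.5169)

At (-1/2, -1): F = (2.0000, -7.591471).
Jacobian J = [[4·p + q^2, 2·p·q - 1], [-2·p·q - 4·p - q + 2, -p^2 - p + cos(q)]].
At the point, J = [[-1.0000, 0.0000], [4.0000, 0.790302]] (det J = -0.790302).
Solving J·Δ = −F gives Δ = (2.0000, -0.5169).
Then the next iterate is (p, q)₁ = (1.5000, -1.5169).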